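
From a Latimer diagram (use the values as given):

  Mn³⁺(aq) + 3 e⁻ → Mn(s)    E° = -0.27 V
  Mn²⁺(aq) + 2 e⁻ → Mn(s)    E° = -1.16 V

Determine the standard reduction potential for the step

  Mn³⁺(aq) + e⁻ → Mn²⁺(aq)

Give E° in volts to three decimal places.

Sequential free energies add, so n₃E°₃ = n₁E°₁ + n₂E°₂.
With n₃ = 3, and the known step contributing 2×(-1.16) V, the unknown satisfies 1·E° = 3×(-0.27) − 2×(-1.16) = +1.510.
E° = +1.510 / 1 = +1.510 V.

+1.510 V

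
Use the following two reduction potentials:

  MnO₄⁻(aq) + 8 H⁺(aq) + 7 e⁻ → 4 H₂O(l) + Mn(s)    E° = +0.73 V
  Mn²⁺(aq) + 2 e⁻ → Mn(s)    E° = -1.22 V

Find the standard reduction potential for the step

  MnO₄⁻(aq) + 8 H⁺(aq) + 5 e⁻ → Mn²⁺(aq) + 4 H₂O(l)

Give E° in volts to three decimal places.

+1.510 V

Sequential free energies add, so n₃E°₃ = n₁E°₁ + n₂E°₂.
With n₃ = 7, and the known step contributing 2×(-1.22) V, the unknown satisfies 5·E° = 7×(+0.73) − 2×(-1.22) = +7.550.
E° = +7.550 / 5 = +1.510 V.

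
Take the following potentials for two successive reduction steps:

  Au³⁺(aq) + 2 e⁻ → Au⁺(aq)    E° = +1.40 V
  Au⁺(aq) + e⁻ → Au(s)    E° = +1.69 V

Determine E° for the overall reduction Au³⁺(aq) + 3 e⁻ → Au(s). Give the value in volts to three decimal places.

Since ΔG° = −nFE° is additive over sequential reductions, n₃E°₃ = n₁E°₁ + n₂E°₂.
E°₃ = (2×+1.40 + 1×+1.69) / 3 = (+4.490) / 3 = +1.497 V.

+1.497 V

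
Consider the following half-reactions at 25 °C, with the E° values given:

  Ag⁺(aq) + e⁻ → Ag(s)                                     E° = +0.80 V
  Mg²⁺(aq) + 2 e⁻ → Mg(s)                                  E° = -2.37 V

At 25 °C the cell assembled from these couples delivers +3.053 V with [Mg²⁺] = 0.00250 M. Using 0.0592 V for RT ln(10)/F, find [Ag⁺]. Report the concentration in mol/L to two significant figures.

Ag⁺/Ag is the cathode, Mg²⁺/Mg the anode: E°cell = +3.17 V, n = 2.
Overall reaction: 2 Ag⁺(aq) + Mg(s) → 2 Ag(s) + Mg²⁺(aq); Q = [Mg²⁺]^1/[Ag⁺]^2.
From E = E° − (0.0592/n) log Q: log Q = (E° − E)·n/0.0592 = (+3.17 − (+3.053))·2/0.0592 = 3.9527.
So 2·log[Ag⁺] = 1·log(0.0025) − log Q = -2.6021 − (3.9527) = -6.5548; log[Ag⁺] = -6.5548 / 2 = -3.2774; [Ag⁺] = 10^(-3.2774) ≈ 0.00053 M.

0.00053 M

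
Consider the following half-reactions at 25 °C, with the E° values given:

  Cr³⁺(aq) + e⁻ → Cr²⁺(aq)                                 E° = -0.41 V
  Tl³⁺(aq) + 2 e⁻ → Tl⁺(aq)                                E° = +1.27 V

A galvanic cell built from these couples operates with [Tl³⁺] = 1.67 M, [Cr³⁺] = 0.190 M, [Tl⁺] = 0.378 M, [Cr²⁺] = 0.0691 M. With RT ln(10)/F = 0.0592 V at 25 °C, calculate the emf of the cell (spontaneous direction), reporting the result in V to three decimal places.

Tl³⁺/Tl⁺ is the cathode (higher E°), Cr³⁺/Cr²⁺ the anode: E°cell = +1.27 − (-0.41) = +1.68 V, n = 2.
Overall: Tl³⁺(aq) + 2 Cr²⁺(aq) → Tl⁺(aq) + 2 Cr³⁺(aq)
Q = [Tl⁺]·[Cr³⁺]^2 / ([Tl³⁺]·[Cr²⁺]^2); log Q = 0.233.
E = E° − (0.0592/n) log Q = +1.68 − (0.0592/2)(0.233) = +1.673 V.

+1.673 V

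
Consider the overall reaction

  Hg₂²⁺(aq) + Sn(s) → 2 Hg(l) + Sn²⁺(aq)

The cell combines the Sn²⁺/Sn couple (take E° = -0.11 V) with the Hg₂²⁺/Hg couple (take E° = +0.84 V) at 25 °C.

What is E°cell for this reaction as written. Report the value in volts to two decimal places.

The Hg₂²⁺/Hg couple has the higher reduction potential, so it is the cathode; Sn²⁺/Sn is oxidised at the anode.
E°cell = E°(cathode) − E°(anode) = (+0.84) − (-0.11) = +0.95 V.

+0.95 V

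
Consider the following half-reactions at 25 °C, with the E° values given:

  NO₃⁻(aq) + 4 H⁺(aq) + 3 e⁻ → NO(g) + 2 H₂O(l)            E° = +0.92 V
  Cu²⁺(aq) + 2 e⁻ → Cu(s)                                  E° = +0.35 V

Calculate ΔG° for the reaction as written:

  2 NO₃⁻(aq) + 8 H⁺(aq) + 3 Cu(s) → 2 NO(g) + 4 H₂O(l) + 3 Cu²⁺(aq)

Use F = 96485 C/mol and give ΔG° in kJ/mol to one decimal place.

-330.0 kJ/mol

As written, NO₃⁻/NO is reduced (cathode) and Cu²⁺/Cu is oxidised (anode), so E°cell = (+0.92) − (+0.35) = +0.57 V.
Balancing electrons gives n = 6.
ΔG° = −nFE° = −(6)(96485)(+0.57) = -329,979 J = -330.0 kJ/mol.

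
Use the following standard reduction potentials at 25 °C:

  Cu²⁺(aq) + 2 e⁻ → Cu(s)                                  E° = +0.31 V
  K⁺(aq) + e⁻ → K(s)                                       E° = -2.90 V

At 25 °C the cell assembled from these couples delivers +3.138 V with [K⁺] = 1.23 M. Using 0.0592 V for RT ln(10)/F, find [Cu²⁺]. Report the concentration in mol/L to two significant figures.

Cu²⁺/Cu is the cathode, K⁺/K the anode: E°cell = +3.21 V, n = 2.
Overall reaction: Cu²⁺(aq) + 2 K(s) → Cu(s) + 2 K⁺(aq); Q = [K⁺]^2/[Cu²⁺]^1.
From E = E° − (0.0592/n) log Q: log Q = (E° − E)·n/0.0592 = (+3.21 − (+3.138))·2/0.0592 = 2.4324.
So 1·log[Cu²⁺] = 2·log(1.23) − log Q = 0.1798 − (2.4324) = -2.2526; [Cu²⁺] = 10^(-2.2526) ≈ 0.0056 M.

0.0056 M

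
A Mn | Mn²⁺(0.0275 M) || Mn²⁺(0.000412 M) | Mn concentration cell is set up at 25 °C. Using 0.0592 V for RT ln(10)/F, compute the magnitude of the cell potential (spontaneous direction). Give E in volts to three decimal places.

For a concentration cell E°cell = 0. The 0.0275 M side is the cathode (reduction is favoured where [Mn²⁺] is higher).
With n = 2, E = −(0.0592/2) log([Mn²⁺]ₐₙ/[Mn²⁺]꜀ₐₜ) = −(0.0592/2) log(0.000412/0.0275) = −(0.0592/2)(-1.824) = +0.054 V.

+0.054 V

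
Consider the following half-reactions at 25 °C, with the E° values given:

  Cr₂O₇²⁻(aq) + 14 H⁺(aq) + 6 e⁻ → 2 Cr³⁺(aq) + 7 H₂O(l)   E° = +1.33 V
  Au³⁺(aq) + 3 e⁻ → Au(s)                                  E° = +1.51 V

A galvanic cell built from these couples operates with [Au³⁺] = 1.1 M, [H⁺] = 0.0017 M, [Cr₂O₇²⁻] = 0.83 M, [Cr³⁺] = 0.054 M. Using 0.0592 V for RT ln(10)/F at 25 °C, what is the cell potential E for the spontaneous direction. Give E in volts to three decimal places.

Au³⁺/Au is the cathode (higher E°), Cr₂O₇²⁻/Cr³⁺ the anode: E°cell = +1.51 − (+1.33) = +0.18 V, n = 6.
Overall: 2 Au³⁺(aq) + 2 Cr³⁺(aq) + 7 H₂O(l) → 2 Au(s) + Cr₂O₇²⁻(aq) + 14 H⁺(aq)
Q = [Cr₂O₇²⁻]·[H⁺]^14 / ([Au³⁺]^2·[Cr³⁺]^2); log Q = -36.402.
E = E° − (0.0592/n) log Q = +0.18 − (0.0592/6)(-36.402) = +0.539 V.

+0.539 V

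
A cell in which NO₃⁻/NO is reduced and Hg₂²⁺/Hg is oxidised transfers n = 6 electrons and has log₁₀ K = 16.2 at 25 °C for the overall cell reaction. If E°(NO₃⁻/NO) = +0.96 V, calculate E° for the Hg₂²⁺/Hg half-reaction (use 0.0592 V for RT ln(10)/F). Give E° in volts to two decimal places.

+0.80 V

E°cell = (0.0592/n)·log K = (0.0592/6)(16.2) = +0.160 V.
Since NO₃⁻/NO is the cathode and Hg₂²⁺/Hg the anode, E°cell = E°(NO₃⁻/NO) − E°(Hg₂²⁺/Hg).
So E°(Hg₂²⁺/Hg) = E°(NO₃⁻/NO) − E°cell = (+0.96) − (+0.160) = +0.80 V.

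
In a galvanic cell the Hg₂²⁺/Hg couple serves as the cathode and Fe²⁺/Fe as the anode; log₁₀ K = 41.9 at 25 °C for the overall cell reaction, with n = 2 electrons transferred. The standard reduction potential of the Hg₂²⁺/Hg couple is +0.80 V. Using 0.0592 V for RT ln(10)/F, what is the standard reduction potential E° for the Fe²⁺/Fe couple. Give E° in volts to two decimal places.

E°cell = (0.0592/n)·log K = (0.0592/2)(41.9) = +1.240 V.
Since Hg₂²⁺/Hg is the cathode and Fe²⁺/Fe the anode, E°cell = E°(Hg₂²⁺/Hg) − E°(Fe²⁺/Fe).
So E°(Fe²⁺/Fe) = E°(Hg₂²⁺/Hg) − E°cell = (+0.80) − (+1.240) = -0.44 V.

-0.44 V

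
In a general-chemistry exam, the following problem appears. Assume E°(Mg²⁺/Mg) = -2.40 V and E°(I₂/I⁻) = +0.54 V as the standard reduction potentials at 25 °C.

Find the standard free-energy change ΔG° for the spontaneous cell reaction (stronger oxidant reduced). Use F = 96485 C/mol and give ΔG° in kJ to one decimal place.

I₂/I⁻ (E° = +0.54 V) is the cathode; Mg²⁺/Mg (E° = -2.40 V) is the anode, so E°cell = +2.94 V.
Balancing electrons gives n = 2 (lcm of 2 and 2).
ΔG° = −nFE° = −(2)(96485)(+2.94) = -567,332 J = -567.3 kJ.

-567.3 kJ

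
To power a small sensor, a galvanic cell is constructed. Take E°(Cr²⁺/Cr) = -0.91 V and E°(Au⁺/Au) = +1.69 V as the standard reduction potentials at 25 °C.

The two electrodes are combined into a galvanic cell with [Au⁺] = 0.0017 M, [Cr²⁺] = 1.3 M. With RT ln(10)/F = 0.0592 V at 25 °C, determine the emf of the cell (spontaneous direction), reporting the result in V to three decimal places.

Au⁺/Au is the cathode (higher E°), Cr²⁺/Cr the anode: E°cell = +1.69 − (-0.91) = +2.60 V, n = 2.
Overall: 2 Au⁺(aq) + Cr(s) → 2 Au(s) + Cr²⁺(aq)
Q = [Cr²⁺] / ([Au⁺]^2); log Q = 5.653.
E = E° − (0.0592/n) log Q = +2.60 − (0.0592/2)(5.653) = +2.433 V.

+2.433 V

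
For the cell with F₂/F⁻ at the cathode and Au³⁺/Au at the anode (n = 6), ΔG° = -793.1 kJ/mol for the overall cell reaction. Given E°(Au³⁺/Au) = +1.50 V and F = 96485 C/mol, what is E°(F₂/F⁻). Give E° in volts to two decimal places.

+2.87 V

E°cell = −ΔG°/(nF) = −(-793.1×10³)/((6)(96485)) = +1.370 V.
Since F₂/F⁻ is the cathode and Au³⁺/Au the anode, E°cell = E°(F₂/F⁻) − E°(Au³⁺/Au).
So E°(F₂/F⁻) = E°cell + E°(Au³⁺/Au) = +1.370 + (+1.50) = +2.87 V.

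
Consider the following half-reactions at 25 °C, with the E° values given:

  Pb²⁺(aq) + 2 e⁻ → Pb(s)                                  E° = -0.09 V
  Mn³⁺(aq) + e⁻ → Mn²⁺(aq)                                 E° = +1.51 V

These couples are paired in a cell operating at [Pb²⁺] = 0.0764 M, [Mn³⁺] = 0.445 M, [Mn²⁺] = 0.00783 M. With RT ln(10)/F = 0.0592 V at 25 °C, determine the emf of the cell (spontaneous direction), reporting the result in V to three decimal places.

Mn³⁺/Mn²⁺ is the cathode (higher E°), Pb²⁺/Pb the anode: E°cell = +1.51 − (-0.09) = +1.60 V, n = 2.
Overall: 2 Mn³⁺(aq) + Pb(s) → 2 Mn²⁺(aq) + Pb²⁺(aq)
Q = [Mn²⁺]^2·[Pb²⁺] / ([Mn³⁺]^2); log Q = -4.626.
E = E° − (0.0592/n) log Q = +1.60 − (0.0592/2)(-4.626) = +1.737 V.

+1.737 V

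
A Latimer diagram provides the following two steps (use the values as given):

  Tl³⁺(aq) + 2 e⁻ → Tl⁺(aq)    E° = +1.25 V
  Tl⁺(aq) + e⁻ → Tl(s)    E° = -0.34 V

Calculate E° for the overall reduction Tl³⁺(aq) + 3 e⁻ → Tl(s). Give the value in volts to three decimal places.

Standard free energies of sequential steps add: ΔG°₃ = ΔG°₁ + ΔG°₂, so n₃E°₃ = n₁E°₁ + n₂E°₂.
E°₃ = (2×+1.25 + 1×-0.34) / 3 = (+2.160) / 3 = +0.720 V.
E° values themselves are not directly additive — weighting by electron count is essential.

+0.720 V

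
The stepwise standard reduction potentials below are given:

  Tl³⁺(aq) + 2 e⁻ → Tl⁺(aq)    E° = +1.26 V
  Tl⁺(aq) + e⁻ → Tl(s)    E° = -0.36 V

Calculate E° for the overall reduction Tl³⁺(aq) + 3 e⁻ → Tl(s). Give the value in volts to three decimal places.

Adding the free-energy changes (−nFE°) of the two steps gives −n₃FE°₃ = −n₁FE°₁ − n₂FE°₂.
E°₃ = (2×+1.26 + 1×-0.36) / 3 = (+2.160) / 3 = +0.720 V.
E° values themselves are not directly additive — weighting by electron count is essential.

+0.720 V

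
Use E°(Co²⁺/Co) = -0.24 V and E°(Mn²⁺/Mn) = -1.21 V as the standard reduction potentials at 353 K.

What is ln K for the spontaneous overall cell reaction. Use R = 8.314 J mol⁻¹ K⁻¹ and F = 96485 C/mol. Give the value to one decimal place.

Cathode: Co²⁺/Co; anode: Mn²⁺/Mn. E°cell = (-0.24) − (-1.21) = +0.97 V, with n = 2.
ΔG° = −nFE° = −RT ln K, so ln K = nFE°/(RT) = (2)(96485)(+0.97) / ((8.314)(353)) = 63.779.

63.8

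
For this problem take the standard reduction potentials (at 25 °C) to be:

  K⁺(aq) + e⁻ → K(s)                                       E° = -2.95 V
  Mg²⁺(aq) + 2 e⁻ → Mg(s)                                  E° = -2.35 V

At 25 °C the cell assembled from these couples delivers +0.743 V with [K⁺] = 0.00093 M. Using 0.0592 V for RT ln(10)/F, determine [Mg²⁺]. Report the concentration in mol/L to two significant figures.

0.059 M

Mg²⁺/Mg is the cathode, K⁺/K the anode: E°cell = +0.60 V, n = 2.
Overall reaction: Mg²⁺(aq) + 2 K(s) → Mg(s) + 2 K⁺(aq); Q = [K⁺]^2/[Mg²⁺]^1.
From E = E° − (0.0592/n) log Q: log Q = (E° − E)·n/0.0592 = (+0.60 − (+0.743))·2/0.0592 = -4.8311.
So 1·log[Mg²⁺] = 2·log(0.00093) − log Q = -6.0630 − (-4.8311) = -1.2319; [Mg²⁺] = 10^(-1.2319) ≈ 0.059 M.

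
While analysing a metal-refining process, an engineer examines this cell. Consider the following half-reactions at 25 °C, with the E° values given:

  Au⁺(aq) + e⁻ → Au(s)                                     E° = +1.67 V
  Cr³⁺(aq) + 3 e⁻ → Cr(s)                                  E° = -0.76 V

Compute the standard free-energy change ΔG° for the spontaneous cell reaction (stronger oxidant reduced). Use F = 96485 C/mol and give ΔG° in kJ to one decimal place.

Au⁺/Au (E° = +1.67 V) is the cathode; Cr³⁺/Cr (E° = -0.76 V) is the anode, so E°cell = +2.43 V.
Balancing electrons gives n = 3 (lcm of 1 and 3).
ΔG° = −nFE° = −(3)(96485)(+2.43) = -703,376 J = -703.4 kJ.

-703.4 kJ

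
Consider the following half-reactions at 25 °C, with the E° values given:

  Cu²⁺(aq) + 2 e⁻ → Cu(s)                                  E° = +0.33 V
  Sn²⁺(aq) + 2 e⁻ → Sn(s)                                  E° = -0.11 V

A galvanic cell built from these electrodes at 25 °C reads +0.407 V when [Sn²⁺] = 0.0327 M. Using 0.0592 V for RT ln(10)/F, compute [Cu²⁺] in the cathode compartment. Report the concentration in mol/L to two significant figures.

Cu²⁺/Cu is the cathode, Sn²⁺/Sn the anode: E°cell = +0.44 V, n = 2.
Overall reaction: Cu²⁺(aq) + Sn(s) → Cu(s) + Sn²⁺(aq); Q = [Sn²⁺]^1/[Cu²⁺]^1.
From E = E° − (0.0592/n) log Q: log Q = (E° − E)·n/0.0592 = (+0.44 − (+0.407))·2/0.0592 = 1.1149.
So 1·log[Cu²⁺] = 1·log(0.0327) − log Q = -1.4855 − (1.1149) = -2.6004; [Cu²⁺] = 10^(-2.6004) ≈ 0.0025 M.

0.0025 M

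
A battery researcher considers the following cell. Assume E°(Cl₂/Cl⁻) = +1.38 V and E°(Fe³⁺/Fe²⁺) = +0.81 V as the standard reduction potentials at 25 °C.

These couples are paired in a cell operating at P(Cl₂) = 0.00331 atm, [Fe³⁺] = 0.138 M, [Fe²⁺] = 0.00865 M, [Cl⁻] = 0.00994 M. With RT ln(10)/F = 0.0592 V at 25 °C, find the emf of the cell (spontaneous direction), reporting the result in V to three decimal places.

+0.544 V

Cl₂/Cl⁻ is the cathode (higher E°), Fe³⁺/Fe²⁺ the anode: E°cell = +1.38 − (+0.81) = +0.57 V, n = 2.
Overall: Cl₂(g) + 2 Fe²⁺(aq) → 2 Cl⁻(aq) + 2 Fe³⁺(aq)
Q = [Cl⁻]^2·[Fe³⁺]^2 / (P(Cl₂)·[Fe²⁺]^2); log Q = 0.881.
E = E° − (0.0592/n) log Q = +0.57 − (0.0592/2)(0.881) = +0.544 V.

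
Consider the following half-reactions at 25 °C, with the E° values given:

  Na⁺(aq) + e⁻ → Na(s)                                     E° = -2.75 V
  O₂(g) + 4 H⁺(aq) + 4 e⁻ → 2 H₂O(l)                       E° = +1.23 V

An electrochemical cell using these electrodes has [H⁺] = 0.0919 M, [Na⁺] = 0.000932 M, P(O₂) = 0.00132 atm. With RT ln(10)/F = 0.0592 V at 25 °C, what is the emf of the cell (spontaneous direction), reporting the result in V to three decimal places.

+4.055 V

O₂/H₂O is the cathode (higher E°), Na⁺/Na the anode: E°cell = +1.23 − (-2.75) = +3.98 V, n = 4.
Overall: O₂(g) + 4 H⁺(aq) + 4 Na(s) → 2 H₂O(l) + 4 Na⁺(aq)
Q = [Na⁺]^4 / (P(O₂)·[H⁺]^4); log Q = -5.096.
E = E° − (0.0592/n) log Q = +3.98 − (0.0592/4)(-5.096) = +4.055 V.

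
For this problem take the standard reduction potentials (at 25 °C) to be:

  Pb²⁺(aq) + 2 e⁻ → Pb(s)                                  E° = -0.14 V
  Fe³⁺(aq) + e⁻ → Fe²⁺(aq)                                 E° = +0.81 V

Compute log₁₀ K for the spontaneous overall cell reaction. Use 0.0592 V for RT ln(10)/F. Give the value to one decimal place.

32.1

Cathode: Fe³⁺/Fe²⁺; anode: Pb²⁺/Pb. E°cell = +0.95 V, n = 2.
log K = nE°cell / 0.0592 = (2)(+0.95) / 0.0592 = 32.1.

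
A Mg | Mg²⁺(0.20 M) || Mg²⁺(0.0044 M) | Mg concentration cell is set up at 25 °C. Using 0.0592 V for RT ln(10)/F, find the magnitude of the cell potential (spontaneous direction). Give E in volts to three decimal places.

+0.049 V

For a concentration cell E°cell = 0. The 0.20 M side is the cathode (reduction is favoured where [Mg²⁺] is higher).
With n = 2, E = −(0.0592/2) log([Mg²⁺]ₐₙ/[Mg²⁺]꜀ₐₜ) = −(0.0592/2) log(0.0044/0.2) = −(0.0592/2)(-1.658) = +0.049 V.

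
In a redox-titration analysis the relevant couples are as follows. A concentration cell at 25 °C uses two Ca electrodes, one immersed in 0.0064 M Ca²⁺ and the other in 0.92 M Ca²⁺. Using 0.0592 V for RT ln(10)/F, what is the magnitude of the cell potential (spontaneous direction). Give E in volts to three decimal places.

For a concentration cell E°cell = 0. The 0.92 M side is the cathode (reduction is favoured where [Ca²⁺] is higher).
With n = 2, E = −(0.0592/2) log([Ca²⁺]ₐₙ/[Ca²⁺]꜀ₐₜ) = −(0.0592/2) log(0.0064/0.92) = −(0.0592/2)(-2.158) = +0.064 V.

+0.064 V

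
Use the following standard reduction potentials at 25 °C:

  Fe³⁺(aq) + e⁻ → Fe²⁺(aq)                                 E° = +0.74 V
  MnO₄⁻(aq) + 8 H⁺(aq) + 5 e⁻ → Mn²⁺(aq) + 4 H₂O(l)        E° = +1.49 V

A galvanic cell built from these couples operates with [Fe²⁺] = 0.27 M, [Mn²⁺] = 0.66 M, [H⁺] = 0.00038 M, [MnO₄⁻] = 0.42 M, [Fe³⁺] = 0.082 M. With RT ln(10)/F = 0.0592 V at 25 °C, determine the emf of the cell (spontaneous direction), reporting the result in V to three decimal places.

+0.454 V

MnO₄⁻/Mn²⁺ is the cathode (higher E°), Fe³⁺/Fe²⁺ the anode: E°cell = +1.49 − (+0.74) = +0.75 V, n = 5.
Overall: MnO₄⁻(aq) + 8 H⁺(aq) + 5 Fe²⁺(aq) → Mn²⁺(aq) + 4 H₂O(l) + 5 Fe³⁺(aq)
Q = [Mn²⁺]·[Fe³⁺]^5 / ([MnO₄⁻]·[H⁺]^8·[Fe²⁺]^5); log Q = 24.970.
E = E° − (0.0592/n) log Q = +0.75 − (0.0592/5)(24.970) = +0.454 V.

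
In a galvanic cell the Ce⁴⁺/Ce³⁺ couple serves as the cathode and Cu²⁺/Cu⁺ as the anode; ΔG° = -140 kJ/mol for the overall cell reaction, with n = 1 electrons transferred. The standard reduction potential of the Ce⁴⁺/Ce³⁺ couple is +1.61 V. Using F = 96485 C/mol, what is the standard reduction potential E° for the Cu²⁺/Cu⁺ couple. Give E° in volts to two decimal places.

+0.16 V

E°cell = −ΔG°/(nF) = −(-140×10³)/((1)(96485)) = +1.451 V.
Since Ce⁴⁺/Ce³⁺ is the cathode and Cu²⁺/Cu⁺ the anode, E°cell = E°(Ce⁴⁺/Ce³⁺) − E°(Cu²⁺/Cu⁺).
So E°(Cu²⁺/Cu⁺) = E°(Ce⁴⁺/Ce³⁺) − E°cell = (+1.61) − (+1.451) = +0.16 V.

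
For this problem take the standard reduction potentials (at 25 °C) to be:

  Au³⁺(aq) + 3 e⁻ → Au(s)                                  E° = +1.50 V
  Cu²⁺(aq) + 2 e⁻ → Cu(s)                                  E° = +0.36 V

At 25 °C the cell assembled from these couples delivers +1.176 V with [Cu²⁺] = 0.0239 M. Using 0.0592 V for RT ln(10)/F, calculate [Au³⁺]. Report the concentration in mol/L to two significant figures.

Au³⁺/Au is the cathode, Cu²⁺/Cu the anode: E°cell = +1.14 V, n = 6.
Overall reaction: 2 Au³⁺(aq) + 3 Cu(s) → 2 Au(s) + 3 Cu²⁺(aq); Q = [Cu²⁺]^3/[Au³⁺]^2.
From E = E° − (0.0592/n) log Q: log Q = (E° − E)·n/0.0592 = (+1.14 − (+1.176))·6/0.0592 = -3.6486.
So 2·log[Au³⁺] = 3·log(0.0239) − log Q = -4.8648 − (-3.6486) = -1.2162; log[Au³⁺] = -1.2162 / 2 = -0.6081; [Au³⁺] = 10^(-0.6081) ≈ 0.25 M.

0.25 M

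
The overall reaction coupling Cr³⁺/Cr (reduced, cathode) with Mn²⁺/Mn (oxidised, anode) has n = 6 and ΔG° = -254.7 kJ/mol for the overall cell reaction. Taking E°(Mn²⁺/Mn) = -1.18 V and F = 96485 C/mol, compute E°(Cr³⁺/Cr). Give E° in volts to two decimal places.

-0.74 V

E°cell = −ΔG°/(nF) = −(-254.7×10³)/((6)(96485)) = +0.440 V.
Since Cr³⁺/Cr is the cathode and Mn²⁺/Mn the anode, E°cell = E°(Cr³⁺/Cr) − E°(Mn²⁺/Mn).
So E°(Cr³⁺/Cr) = E°cell + E°(Mn²⁺/Mn) = +0.440 + (-1.18) = -0.74 V.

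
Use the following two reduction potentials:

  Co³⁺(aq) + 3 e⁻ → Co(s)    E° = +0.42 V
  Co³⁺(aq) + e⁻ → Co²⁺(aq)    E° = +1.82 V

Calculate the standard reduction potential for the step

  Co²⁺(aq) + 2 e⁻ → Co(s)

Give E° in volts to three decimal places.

-0.280 V

Sequential free energies add, so n₃E°₃ = n₁E°₁ + n₂E°₂.
With n₃ = 3, and the known step contributing 1×(+1.82) V, the unknown satisfies 2·E° = 3×(+0.42) − 1×(+1.82) = -0.560.
E° = -0.560 / 2 = -0.280 V.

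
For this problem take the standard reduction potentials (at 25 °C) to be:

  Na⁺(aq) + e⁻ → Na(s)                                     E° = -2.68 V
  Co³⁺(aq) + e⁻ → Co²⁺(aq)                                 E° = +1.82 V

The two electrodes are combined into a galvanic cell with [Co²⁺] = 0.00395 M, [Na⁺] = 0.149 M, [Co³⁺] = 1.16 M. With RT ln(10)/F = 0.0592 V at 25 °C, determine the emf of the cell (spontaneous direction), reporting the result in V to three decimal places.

Co³⁺/Co²⁺ is the cathode (higher E°), Na⁺/Na the anode: E°cell = +1.82 − (-2.68) = +4.50 V, n = 1.
Overall: Co³⁺(aq) + Na(s) → Co²⁺(aq) + Na⁺(aq)
Q = [Co²⁺]·[Na⁺] / ([Co³⁺]); log Q = -3.295.
E = E° − (0.0592/n) log Q = +4.50 − (0.0592/1)(-3.295) = +4.695 V.

+4.695 V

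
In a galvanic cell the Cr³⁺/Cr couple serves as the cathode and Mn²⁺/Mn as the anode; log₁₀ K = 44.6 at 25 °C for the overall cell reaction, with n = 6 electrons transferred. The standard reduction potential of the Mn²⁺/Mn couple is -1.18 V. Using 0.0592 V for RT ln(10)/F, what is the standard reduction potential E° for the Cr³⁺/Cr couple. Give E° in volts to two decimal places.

-0.74 V

E°cell = (0.0592/n)·log K = (0.0592/6)(44.6) = +0.440 V.
Since Cr³⁺/Cr is the cathode and Mn²⁺/Mn the anode, E°cell = E°(Cr³⁺/Cr) − E°(Mn²⁺/Mn).
So E°(Cr³⁺/Cr) = E°cell + E°(Mn²⁺/Mn) = +0.440 + (-1.18) = -0.74 V.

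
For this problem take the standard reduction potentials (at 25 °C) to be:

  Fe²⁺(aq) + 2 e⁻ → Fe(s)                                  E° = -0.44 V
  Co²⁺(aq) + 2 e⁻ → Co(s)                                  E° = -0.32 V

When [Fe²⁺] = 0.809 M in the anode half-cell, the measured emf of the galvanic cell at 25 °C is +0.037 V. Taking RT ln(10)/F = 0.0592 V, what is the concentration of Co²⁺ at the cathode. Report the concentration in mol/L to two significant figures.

Co²⁺/Co is the cathode, Fe²⁺/Fe the anode: E°cell = +0.12 V, n = 2.
Overall reaction: Co²⁺(aq) + Fe(s) → Co(s) + Fe²⁺(aq); Q = [Fe²⁺]^1/[Co²⁺]^1.
From E = E° − (0.0592/n) log Q: log Q = (E° − E)·n/0.0592 = (+0.12 − (+0.037))·2/0.0592 = 2.8041.
So 1·log[Co²⁺] = 1·log(0.809) − log Q = -0.0921 − (2.8041) = -2.8962; [Co²⁺] = 10^(-2.8962) ≈ 0.0013 M.

0.0013 M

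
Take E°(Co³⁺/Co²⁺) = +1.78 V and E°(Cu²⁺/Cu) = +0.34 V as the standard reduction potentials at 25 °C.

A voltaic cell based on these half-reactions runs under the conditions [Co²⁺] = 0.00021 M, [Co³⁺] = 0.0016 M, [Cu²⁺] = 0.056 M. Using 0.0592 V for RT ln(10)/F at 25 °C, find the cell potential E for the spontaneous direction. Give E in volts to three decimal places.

Co³⁺/Co²⁺ is the cathode (higher E°), Cu²⁺/Cu the anode: E°cell = +1.78 − (+0.34) = +1.44 V, n = 2.
Overall: 2 Co³⁺(aq) + Cu(s) → 2 Co²⁺(aq) + Cu²⁺(aq)
Q = [Co²⁺]^2·[Cu²⁺] / ([Co³⁺]^2); log Q = -3.016.
E = E° − (0.0592/n) log Q = +1.44 − (0.0592/2)(-3.016) = +1.529 V.

+1.529 V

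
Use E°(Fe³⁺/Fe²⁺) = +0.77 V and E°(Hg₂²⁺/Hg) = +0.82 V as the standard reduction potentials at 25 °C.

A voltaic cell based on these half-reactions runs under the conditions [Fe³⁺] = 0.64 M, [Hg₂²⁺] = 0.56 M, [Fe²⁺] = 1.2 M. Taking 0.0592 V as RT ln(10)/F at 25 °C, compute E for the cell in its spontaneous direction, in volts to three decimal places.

Hg₂²⁺/Hg is the cathode (higher E°), Fe³⁺/Fe²⁺ the anode: E°cell = +0.82 − (+0.77) = +0.05 V, n = 2.
Overall: Hg₂²⁺(aq) + 2 Fe²⁺(aq) → 2 Hg(l) + 2 Fe³⁺(aq)
Q = [Fe³⁺]^2 / ([Hg₂²⁺]·[Fe²⁺]^2); log Q = -0.294.
E = E° − (0.0592/n) log Q = +0.05 − (0.0592/2)(-0.294) = +0.059 V.

+0.059 V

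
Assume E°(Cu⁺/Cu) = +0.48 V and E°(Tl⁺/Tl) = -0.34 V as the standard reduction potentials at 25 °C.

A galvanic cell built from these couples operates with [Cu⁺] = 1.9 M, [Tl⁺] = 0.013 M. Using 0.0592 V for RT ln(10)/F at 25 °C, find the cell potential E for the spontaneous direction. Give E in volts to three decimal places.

+0.948 V

Cu⁺/Cu is the cathode (higher E°), Tl⁺/Tl the anode: E°cell = +0.48 − (-0.34) = +0.82 V, n = 1.
Overall: Cu⁺(aq) + Tl(s) → Cu(s) + Tl⁺(aq)
Q = [Tl⁺] / ([Cu⁺]); log Q = -2.165.
E = E° − (0.0592/n) log Q = +0.82 − (0.0592/1)(-2.165) = +0.948 V.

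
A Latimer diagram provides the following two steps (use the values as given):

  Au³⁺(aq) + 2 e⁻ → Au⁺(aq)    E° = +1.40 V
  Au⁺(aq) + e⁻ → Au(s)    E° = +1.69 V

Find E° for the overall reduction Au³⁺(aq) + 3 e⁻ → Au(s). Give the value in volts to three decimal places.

+1.497 V

Adding the free-energy changes (−nFE°) of the two steps gives −n₃FE°₃ = −n₁FE°₁ − n₂FE°₂.
E°₃ = (2×+1.40 + 1×+1.69) / 3 = (+4.490) / 3 = +1.497 V.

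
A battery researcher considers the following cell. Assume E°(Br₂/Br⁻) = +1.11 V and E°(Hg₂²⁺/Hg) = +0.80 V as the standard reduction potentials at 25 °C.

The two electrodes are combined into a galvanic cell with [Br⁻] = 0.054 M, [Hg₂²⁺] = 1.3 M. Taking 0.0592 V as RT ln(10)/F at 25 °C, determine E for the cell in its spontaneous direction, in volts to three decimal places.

+0.382 V

Br₂/Br⁻ is the cathode (higher E°), Hg₂²⁺/Hg the anode: E°cell = +1.11 − (+0.80) = +0.31 V, n = 2.
Overall: Br₂(l) + 2 Hg(l) → 2 Br⁻(aq) + Hg₂²⁺(aq)
Q = [Br⁻]^2·[Hg₂²⁺]; log Q = -2.421.
E = E° − (0.0592/n) log Q = +0.31 − (0.0592/2)(-2.421) = +0.382 V.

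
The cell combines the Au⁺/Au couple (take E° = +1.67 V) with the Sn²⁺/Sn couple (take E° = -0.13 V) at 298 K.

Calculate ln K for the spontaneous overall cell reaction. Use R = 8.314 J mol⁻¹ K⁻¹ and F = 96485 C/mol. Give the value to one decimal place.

Cathode: Au⁺/Au; anode: Sn²⁺/Sn. E°cell = (+1.67) − (-0.13) = +1.80 V, with n = 2.
ΔG° = −nFE° = −RT ln K, so ln K = nFE°/(RT) = (2)(96485)(+1.80) / ((8.314)(298)) = 140.196.

140.2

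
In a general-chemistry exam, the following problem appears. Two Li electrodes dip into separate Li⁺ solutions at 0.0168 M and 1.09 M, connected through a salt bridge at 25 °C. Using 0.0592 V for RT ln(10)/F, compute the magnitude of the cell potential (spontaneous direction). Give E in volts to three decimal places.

For a concentration cell E°cell = 0. The 1.09 M side is the cathode (reduction is favoured where [Li⁺] is higher).
With n = 1, E = −(0.0592/1) log([Li⁺]ₐₙ/[Li⁺]꜀ₐₜ) = −(0.0592/1) log(0.0168/1.09) = −(0.0592/1)(-1.812) = +0.107 V.

+0.107 V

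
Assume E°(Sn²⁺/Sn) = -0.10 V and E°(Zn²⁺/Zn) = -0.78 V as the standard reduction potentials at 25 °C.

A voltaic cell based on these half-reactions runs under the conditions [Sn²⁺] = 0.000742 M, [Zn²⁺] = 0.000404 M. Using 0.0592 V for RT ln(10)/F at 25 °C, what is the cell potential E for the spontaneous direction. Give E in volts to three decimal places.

+0.688 V

Sn²⁺/Sn is the cathode (higher E°), Zn²⁺/Zn the anode: E°cell = -0.10 − (-0.78) = +0.68 V, n = 2.
Overall: Sn²⁺(aq) + Zn(s) → Sn(s) + Zn²⁺(aq)
Q = [Zn²⁺] / ([Sn²⁺]); log Q = -0.264.
E = E° − (0.0592/n) log Q = +0.68 − (0.0592/2)(-0.264) = +0.688 V.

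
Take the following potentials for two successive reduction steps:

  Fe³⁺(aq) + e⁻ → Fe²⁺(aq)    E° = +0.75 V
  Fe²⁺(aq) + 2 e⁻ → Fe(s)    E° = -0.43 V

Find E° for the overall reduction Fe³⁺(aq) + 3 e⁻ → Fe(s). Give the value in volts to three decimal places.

-0.037 V

Since ΔG° = −nFE° is additive over sequential reductions, n₃E°₃ = n₁E°₁ + n₂E°₂.
E°₃ = (1×+0.75 + 2×-0.43) / 3 = (-0.110) / 3 = -0.037 V.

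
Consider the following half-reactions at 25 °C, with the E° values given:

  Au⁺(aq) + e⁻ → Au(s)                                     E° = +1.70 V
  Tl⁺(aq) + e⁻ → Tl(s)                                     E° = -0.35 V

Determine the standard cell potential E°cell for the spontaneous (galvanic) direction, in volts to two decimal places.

+2.05 V

The Au⁺/Au couple has the higher reduction potential, so it is the cathode; Tl⁺/Tl is oxidised at the anode.
E°cell = E°(cathode) − E°(anode) = (+1.70) − (-0.35) = +2.05 V.
Since E°cell > 0, the reaction is spontaneous under standard conditions.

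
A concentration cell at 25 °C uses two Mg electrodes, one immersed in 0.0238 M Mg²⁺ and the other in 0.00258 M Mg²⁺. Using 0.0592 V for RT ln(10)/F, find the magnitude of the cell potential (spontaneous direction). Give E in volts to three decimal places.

+0.029 V

For a concentration cell E°cell = 0. The 0.0238 M side is the cathode (reduction is favoured where [Mg²⁺] is higher).
With n = 2, E = −(0.0592/2) log([Mg²⁺]ₐₙ/[Mg²⁺]꜀ₐₜ) = −(0.0592/2) log(0.00258/0.0238) = −(0.0592/2)(-0.965) = +0.029 V.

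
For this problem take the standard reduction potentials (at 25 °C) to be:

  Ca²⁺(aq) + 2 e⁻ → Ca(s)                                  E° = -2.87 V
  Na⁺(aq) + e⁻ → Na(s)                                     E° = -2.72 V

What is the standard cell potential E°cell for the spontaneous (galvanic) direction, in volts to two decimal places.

+0.15 V

The Na⁺/Na couple has the higher reduction potential, so it is the cathode; Ca²⁺/Ca is oxidised at the anode.
E°cell = E°(cathode) − E°(anode) = (-2.72) − (-2.87) = +0.15 V.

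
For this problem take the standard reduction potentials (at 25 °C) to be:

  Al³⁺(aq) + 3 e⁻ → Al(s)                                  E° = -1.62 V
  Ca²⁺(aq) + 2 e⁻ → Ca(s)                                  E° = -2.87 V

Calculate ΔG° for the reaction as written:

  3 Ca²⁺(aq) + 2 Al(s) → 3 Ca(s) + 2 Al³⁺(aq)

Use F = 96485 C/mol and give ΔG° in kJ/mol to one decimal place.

+723.6 kJ/mol

As written, Ca²⁺/Ca is reduced (cathode) and Al³⁺/Al is oxidised (anode), so E°cell = (-2.87) − (-1.62) = -1.25 V.
Balancing electrons gives n = 6.
ΔG° = −nFE° = −(6)(96485)(-1.25) = 723,638 J = +723.6 kJ/mol.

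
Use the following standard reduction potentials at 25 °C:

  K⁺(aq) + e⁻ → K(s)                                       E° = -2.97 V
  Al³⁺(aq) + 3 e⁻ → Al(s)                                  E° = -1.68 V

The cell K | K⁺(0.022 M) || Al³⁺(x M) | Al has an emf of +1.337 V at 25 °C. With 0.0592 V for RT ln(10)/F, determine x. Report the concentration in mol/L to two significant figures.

0.0026 M

Al³⁺/Al is the cathode, K⁺/K the anode: E°cell = +1.29 V, n = 3.
Overall reaction: Al³⁺(aq) + 3 K(s) → Al(s) + 3 K⁺(aq); Q = [K⁺]^3/[Al³⁺]^1.
From E = E° − (0.0592/n) log Q: log Q = (E° − E)·n/0.0592 = (+1.29 − (+1.337))·3/0.0592 = -2.3818.
So 1·log[Al³⁺] = 3·log(0.022) − log Q = -4.9727 − (-2.3818) = -2.5909; [Al³⁺] = 10^(-2.5909) ≈ 0.0026 M.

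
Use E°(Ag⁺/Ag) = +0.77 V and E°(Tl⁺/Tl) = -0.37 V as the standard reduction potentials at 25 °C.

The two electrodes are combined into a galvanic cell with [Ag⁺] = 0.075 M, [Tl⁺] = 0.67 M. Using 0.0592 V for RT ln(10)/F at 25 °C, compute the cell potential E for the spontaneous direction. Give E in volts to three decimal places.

Ag⁺/Ag is the cathode (higher E°), Tl⁺/Tl the anode: E°cell = +0.77 − (-0.37) = +1.14 V, n = 1.
Overall: Ag⁺(aq) + Tl(s) → Ag(s) + Tl⁺(aq)
Q = [Tl⁺] / ([Ag⁺]); log Q = 0.951.
E = E° − (0.0592/n) log Q = +1.14 − (0.0592/1)(0.951) = +1.084 V.

+1.084 V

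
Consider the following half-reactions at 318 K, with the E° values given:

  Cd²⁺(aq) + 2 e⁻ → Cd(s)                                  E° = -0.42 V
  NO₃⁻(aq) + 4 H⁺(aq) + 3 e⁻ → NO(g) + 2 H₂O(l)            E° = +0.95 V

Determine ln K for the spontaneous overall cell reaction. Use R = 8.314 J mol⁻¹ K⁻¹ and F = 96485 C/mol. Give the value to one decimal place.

300.0

Cathode: NO₃⁻/NO; anode: Cd²⁺/Cd. E°cell = (+0.95) − (-0.42) = +1.37 V, with n = 6.
ΔG° = −nFE° = −RT ln K, so ln K = nFE°/(RT) = (6)(96485)(+1.37) / ((8.314)(318)) = 299.982.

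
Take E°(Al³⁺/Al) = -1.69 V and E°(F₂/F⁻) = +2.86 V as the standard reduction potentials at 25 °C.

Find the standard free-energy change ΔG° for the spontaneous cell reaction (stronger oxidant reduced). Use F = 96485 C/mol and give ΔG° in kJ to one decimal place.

-2634.0 kJ

F₂/F⁻ (E° = +2.86 V) is the cathode; Al³⁺/Al (E° = -1.69 V) is the anode, so E°cell = +4.55 V.
Balancing electrons gives n = 6 (lcm of 2 and 3).
ΔG° = −nFE° = −(6)(96485)(+4.55) = -2,634,040 J = -2634.0 kJ.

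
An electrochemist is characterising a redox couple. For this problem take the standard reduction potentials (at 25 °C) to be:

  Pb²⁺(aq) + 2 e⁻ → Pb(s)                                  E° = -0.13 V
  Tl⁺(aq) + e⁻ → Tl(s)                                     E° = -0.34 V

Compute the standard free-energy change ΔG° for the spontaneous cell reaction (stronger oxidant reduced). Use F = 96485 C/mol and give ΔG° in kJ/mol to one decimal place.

Pb²⁺/Pb (E° = -0.13 V) is the cathode; Tl⁺/Tl (E° = -0.34 V) is the anode, so E°cell = +0.21 V.
Balancing electrons gives n = 2 (lcm of 2 and 1).
ΔG° = −nFE° = −(2)(96485)(+0.21) = -40,524 J = -40.5 kJ/mol.

-40.5 kJ/mol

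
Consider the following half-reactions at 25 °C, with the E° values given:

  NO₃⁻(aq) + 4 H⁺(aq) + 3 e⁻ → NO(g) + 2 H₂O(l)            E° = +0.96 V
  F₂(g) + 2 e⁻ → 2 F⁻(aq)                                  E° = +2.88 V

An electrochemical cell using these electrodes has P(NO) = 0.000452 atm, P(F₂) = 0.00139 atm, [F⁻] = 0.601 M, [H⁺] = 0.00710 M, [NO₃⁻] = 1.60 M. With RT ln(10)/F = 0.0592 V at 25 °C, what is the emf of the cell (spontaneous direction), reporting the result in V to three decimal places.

F₂/F⁻ is the cathode (higher E°), NO₃⁻/NO the anode: E°cell = +2.88 − (+0.96) = +1.92 V, n = 6.
Overall: 3 F₂(g) + 2 NO(g) + 4 H₂O(l) → 6 F⁻(aq) + 2 NO₃⁻(aq) + 8 H⁺(aq)
Q = [F⁻]^6·[NO₃⁻]^2·[H⁺]^8 / (P(F₂)^3·P(NO)^2); log Q = -2.848.
E = E° − (0.0592/n) log Q = +1.92 − (0.0592/6)(-2.848) = +1.948 V.

+1.948 V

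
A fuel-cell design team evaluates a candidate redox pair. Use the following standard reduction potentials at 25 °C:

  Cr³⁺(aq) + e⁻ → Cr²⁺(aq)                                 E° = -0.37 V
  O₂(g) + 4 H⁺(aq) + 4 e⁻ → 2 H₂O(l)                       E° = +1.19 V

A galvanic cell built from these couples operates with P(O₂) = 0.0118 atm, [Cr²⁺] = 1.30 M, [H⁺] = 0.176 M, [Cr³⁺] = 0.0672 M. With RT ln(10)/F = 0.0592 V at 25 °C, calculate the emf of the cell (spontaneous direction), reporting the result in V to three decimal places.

O₂/H₂O is the cathode (higher E°), Cr³⁺/Cr²⁺ the anode: E°cell = +1.19 − (-0.37) = +1.56 V, n = 4.
Overall: O₂(g) + 4 H⁺(aq) + 4 Cr²⁺(aq) → 2 H₂O(l) + 4 Cr³⁺(aq)
Q = [Cr³⁺]^4 / (P(O₂)·[H⁺]^4·[Cr²⁺]^4); log Q = -0.200.
E = E° − (0.0592/n) log Q = +1.56 − (0.0592/4)(-0.200) = +1.563 V.

+1.563 V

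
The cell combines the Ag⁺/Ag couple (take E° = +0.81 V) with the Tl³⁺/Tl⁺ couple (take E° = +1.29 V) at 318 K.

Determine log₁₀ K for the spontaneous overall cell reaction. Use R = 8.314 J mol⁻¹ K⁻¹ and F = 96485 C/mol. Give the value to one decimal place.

15.2

Cathode: Tl³⁺/Tl⁺; anode: Ag⁺/Ag. E°cell = (+1.29) − (+0.81) = +0.48 V, with n = 2.
ΔG° = −nFE° = −RT ln K, so ln K = nFE°/(RT) = (2)(96485)(+0.48) / ((8.314)(318)) = 35.034.
log₁₀ K = 35.034 / ln 10 = 15.2.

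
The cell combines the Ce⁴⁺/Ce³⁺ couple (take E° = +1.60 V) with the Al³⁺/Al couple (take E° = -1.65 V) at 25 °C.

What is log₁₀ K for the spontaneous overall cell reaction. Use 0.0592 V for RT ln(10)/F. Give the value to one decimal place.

164.7

Cathode: Ce⁴⁺/Ce³⁺; anode: Al³⁺/Al. E°cell = +3.25 V, n = 3.
log K = nE°cell / 0.0592 = (3)(+3.25) / 0.0592 = 164.7.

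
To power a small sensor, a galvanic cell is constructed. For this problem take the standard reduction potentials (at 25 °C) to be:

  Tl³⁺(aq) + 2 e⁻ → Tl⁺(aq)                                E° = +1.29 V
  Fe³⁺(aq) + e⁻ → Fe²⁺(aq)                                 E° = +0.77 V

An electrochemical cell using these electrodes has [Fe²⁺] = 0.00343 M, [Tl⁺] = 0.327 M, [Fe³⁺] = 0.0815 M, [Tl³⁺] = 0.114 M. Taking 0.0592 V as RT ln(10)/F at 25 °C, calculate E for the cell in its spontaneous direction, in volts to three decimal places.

+0.425 V

Tl³⁺/Tl⁺ is the cathode (higher E°), Fe³⁺/Fe²⁺ the anode: E°cell = +1.29 − (+0.77) = +0.52 V, n = 2.
Overall: Tl³⁺(aq) + 2 Fe²⁺(aq) → Tl⁺(aq) + 2 Fe³⁺(aq)
Q = [Tl⁺]·[Fe³⁺]^2 / ([Tl³⁺]·[Fe²⁺]^2); log Q = 3.209.
E = E° − (0.0592/n) log Q = +0.52 − (0.0592/2)(3.209) = +0.425 V.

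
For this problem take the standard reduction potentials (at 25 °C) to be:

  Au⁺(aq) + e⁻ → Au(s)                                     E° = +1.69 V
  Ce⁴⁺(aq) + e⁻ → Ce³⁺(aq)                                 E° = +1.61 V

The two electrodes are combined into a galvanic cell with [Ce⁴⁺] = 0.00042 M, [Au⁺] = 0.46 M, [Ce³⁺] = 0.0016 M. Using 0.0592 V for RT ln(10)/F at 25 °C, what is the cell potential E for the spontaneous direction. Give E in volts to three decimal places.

Au⁺/Au is the cathode (higher E°), Ce⁴⁺/Ce³⁺ the anode: E°cell = +1.69 − (+1.61) = +0.08 V, n = 1.
Overall: Au⁺(aq) + Ce³⁺(aq) → Au(s) + Ce⁴⁺(aq)
Q = [Ce⁴⁺] / ([Au⁺]·[Ce³⁺]); log Q = -0.244.
E = E° − (0.0592/n) log Q = +0.08 − (0.0592/1)(-0.244) = +0.094 V.

+0.094 V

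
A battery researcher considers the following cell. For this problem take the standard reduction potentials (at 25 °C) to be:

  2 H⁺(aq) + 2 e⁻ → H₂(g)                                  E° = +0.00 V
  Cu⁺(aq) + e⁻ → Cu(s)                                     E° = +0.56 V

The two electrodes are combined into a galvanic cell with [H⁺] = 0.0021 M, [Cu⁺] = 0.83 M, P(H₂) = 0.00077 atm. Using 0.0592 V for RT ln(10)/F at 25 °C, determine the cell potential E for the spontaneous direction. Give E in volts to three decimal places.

+0.622 V

Cu⁺/Cu is the cathode (higher E°), H⁺/H₂ the anode: E°cell = +0.56 − (+0.00) = +0.56 V, n = 2.
Overall: 2 Cu⁺(aq) + H₂(g) → 2 Cu(s) + 2 H⁺(aq)
Q = [H⁺]^2 / ([Cu⁺]^2·P(H₂)); log Q = -2.080.
E = E° − (0.0592/n) log Q = +0.56 − (0.0592/2)(-2.080) = +0.622 V.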